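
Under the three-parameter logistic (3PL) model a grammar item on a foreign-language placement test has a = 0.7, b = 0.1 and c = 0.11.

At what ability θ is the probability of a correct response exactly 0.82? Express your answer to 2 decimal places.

2.06

P(θ) = c + (1 − c) · 1 / (1 + exp(−a(θ − b)))
Remove guessing floor: (0.82 − 0.11)/(1 − 0.11) = 0.7978
logit = ln(0.7978/0.2022) = 1.3723
θ = b + logit/(a) = 0.1 + 1.3723/0.7000 = 2.0604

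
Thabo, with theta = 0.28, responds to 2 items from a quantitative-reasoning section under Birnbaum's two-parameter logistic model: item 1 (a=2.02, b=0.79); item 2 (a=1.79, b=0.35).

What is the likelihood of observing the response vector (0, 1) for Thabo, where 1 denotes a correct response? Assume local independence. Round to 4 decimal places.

P(theta) = 1 / (1 + exp(−a(theta − b)))
P_1 = 1/(1+e^{1.0302}) = 0.2630
P_2 = 1/(1+e^{0.1253}) = 0.4687
L = (1−P_1) × P_2 = 0.7370 × 0.4687 = 0.34542

0.3454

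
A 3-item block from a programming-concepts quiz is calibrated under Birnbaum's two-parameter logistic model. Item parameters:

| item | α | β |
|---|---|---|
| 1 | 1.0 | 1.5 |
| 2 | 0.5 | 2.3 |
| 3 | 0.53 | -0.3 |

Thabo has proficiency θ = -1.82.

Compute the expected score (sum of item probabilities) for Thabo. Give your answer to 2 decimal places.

P(θ) = 1 / (1 + exp(−α(θ − β)))
P_1 = 1/(1+e^{3.3200}) = 0.0349
P_2 = 1/(1+e^{2.0600}) = 0.1130
P_3 = 1/(1+e^{0.8056}) = 0.3088
E[score] = 0.0349 + 0.1130 + 0.3088 = 0.4568

0.46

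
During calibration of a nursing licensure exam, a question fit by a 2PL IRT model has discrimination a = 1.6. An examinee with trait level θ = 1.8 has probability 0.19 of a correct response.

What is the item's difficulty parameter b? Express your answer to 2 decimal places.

2.71

P(θ) = 1 / (1 + exp(−a(θ − b)))
logit(0.19) = ln(0.19/0.81) = -1.4500
b = θ − logit/(a) = 1.8 − (-1.4500)/1.6000 = 2.7063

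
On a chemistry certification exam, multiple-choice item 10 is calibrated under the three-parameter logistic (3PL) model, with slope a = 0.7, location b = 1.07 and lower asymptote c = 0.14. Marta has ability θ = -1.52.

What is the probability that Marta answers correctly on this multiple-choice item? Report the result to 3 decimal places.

0.261

P(θ) = c + (1 − c) · 1 / (1 + exp(−a(θ − b)))
Exponent: 0.7 × (-1.52 − 1.07) = -1.8130
1/(1 + e^{1.8130}) = 0.1403
P = 0.14 + 0.86 × 0.1403 = 0.2606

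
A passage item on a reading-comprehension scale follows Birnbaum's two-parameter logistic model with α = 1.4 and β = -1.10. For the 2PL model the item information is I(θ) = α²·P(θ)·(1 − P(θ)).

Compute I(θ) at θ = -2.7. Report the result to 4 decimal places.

0.1704

P = 1/(1+e^{2.2400}) = 0.0962
P(1−P) = 0.0962 × 0.9038 = 0.0870
I = α² × P(1−P) = 1.4² × 0.0870 = 0.17044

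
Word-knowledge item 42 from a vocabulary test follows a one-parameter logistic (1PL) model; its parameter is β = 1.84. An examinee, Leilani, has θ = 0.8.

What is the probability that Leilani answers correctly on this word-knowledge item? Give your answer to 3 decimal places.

P(θ) = 1 / (1 + exp(−(θ − β)))
Exponent: (0.8 − 1.84) = -1.0400
1/(1 + e^{1.0400}) = 0.2611
P = 0.2611

0.261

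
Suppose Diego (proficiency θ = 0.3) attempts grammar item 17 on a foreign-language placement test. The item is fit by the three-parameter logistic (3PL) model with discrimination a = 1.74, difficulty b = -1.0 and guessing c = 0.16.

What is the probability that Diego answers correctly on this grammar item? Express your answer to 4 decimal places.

P(θ) = c + (1 − c) · 1 / (1 + exp(−a(θ − b)))
Exponent: 1.74 × (0.3 − (-1.0)) = 2.2620
1/(1 + e^{-2.2620}) = 0.9057
P = 0.16 + 0.84 × 0.9057 = 0.9208

0.9208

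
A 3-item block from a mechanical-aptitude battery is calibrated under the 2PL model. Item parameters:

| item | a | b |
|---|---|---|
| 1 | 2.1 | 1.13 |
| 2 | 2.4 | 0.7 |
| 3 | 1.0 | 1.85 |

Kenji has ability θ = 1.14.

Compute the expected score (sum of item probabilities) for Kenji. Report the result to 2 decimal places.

1.58

P(θ) = 1 / (1 + exp(−a(θ − b)))
P_1 = 1/(1+e^{-0.0210}) = 0.5052
P_2 = 1/(1+e^{-1.0560}) = 0.7419
P_3 = 1/(1+e^{0.7100}) = 0.3296
E[score] = 0.5052 + 0.7419 + 0.3296 = 1.5768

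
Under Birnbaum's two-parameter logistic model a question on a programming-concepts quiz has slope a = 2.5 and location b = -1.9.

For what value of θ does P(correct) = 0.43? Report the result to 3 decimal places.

P(θ) = 1 / (1 + exp(−a(θ − b)))
logit = ln(0.4300/0.5700) = -0.2819
θ = b + logit/(a) = -1.9 + (-0.2819)/2.5000 = -2.0127

-2.013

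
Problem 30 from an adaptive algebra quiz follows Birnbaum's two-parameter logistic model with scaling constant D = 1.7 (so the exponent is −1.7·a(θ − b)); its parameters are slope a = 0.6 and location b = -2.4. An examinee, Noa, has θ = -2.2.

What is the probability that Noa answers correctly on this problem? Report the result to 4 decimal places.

0.5508

P(θ) = 1 / (1 + exp(−D·a(θ − b)))
Exponent: 1.7 × 0.6 × (-2.2 − (-2.4)) = 0.2040
1/(1 + e^{-0.2040}) = 0.5508
P = 0.5508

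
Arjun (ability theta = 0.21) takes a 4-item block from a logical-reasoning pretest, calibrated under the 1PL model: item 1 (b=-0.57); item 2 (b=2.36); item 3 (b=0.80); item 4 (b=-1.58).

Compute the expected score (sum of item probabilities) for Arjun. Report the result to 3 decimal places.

P(theta) = 1 / (1 + exp(−(theta − b)))
P_1 = 1/(1+e^{-0.7800}) = 0.6857
P_2 = 1/(1+e^{2.1500}) = 0.1043
P_3 = 1/(1+e^{0.5900}) = 0.3566
P_4 = 1/(1+e^{-1.7900}) = 0.8569
E[score] = 0.6857 + 0.1043 + 0.3566 + 0.8569 = 2.0036

2.004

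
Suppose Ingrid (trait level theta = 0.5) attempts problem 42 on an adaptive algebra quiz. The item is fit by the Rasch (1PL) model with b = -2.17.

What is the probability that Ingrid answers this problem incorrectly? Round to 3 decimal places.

P(theta) = 1 / (1 + exp(−(theta − b)))
Exponent: (0.5 − (-2.17)) = 2.6700
1/(1 + e^{-2.6700}) = 0.9352
P = 0.9352
P(incorrect) = 1 − 0.9352 = 0.0648

0.065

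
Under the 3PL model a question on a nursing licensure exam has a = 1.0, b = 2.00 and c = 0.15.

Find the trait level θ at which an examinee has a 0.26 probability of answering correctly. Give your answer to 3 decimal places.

P(θ) = c + (1 − c) · 1 / (1 + exp(−a(θ − b)))
Remove guessing floor: (0.26 − 0.15)/(1 − 0.15) = 0.1294
logit = ln(0.1294/0.8706) = -1.9062
θ = b + logit/(a) = 2.00 + (-1.9062)/1.0000 = 0.0938

0.094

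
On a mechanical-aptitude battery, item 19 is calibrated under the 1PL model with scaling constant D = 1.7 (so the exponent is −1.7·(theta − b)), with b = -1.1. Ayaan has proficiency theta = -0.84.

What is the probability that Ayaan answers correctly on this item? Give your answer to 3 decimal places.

0.609

P(theta) = 1 / (1 + exp(−D·(theta − b)))
Exponent: 1.7 × (-0.84 − (-1.1)) = 0.4420
1/(1 + e^{-0.4420}) = 0.6087
P = 0.6087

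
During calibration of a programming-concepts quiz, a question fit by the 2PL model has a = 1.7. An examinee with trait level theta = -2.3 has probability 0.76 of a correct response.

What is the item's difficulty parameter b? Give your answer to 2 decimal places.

-2.98

P(theta) = 1 / (1 + exp(−a(theta − b)))
logit(0.76) = ln(0.76/0.24) = 1.1527
b = theta − logit/(a) = -2.3 − 1.1527/1.7000 = -2.9780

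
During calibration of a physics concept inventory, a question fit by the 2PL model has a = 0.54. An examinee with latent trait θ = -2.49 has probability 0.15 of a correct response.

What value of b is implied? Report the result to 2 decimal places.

P(θ) = 1 / (1 + exp(−a(θ − b)))
logit(0.15) = ln(0.15/0.85) = -1.7346
b = θ − logit/(a) = -2.49 − (-1.7346)/0.5400 = 0.7222

0.72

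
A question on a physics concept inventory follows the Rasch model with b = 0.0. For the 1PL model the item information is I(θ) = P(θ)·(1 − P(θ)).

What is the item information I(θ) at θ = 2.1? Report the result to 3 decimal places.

P = 1/(1+e^{-2.1000}) = 0.8909
P(1−P) = 0.8909 × 0.1091 = 0.0972
I = P(1−P) = 0.09719

0.097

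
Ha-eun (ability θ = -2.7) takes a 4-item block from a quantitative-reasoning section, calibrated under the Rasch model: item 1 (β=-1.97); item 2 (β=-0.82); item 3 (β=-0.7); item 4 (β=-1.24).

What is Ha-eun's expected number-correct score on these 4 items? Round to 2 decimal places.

P(θ) = 1 / (1 + exp(−(θ − β)))
P_1 = 1/(1+e^{0.7300}) = 0.3252
P_2 = 1/(1+e^{1.8800}) = 0.1324
P_3 = 1/(1+e^{2.0000}) = 0.1192
P_4 = 1/(1+e^{1.4600}) = 0.1885
E[score] = 0.3252 + 0.1324 + 0.1192 + 0.1885 = 0.7653

0.77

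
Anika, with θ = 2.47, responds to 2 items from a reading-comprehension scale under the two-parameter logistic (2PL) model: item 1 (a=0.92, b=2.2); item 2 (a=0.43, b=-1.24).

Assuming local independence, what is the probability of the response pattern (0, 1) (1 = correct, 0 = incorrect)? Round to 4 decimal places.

0.3643

P(θ) = 1 / (1 + exp(−a(θ − b)))
P_1 = 1/(1+e^{-0.2484}) = 0.5618
P_2 = 1/(1+e^{-1.5953}) = 0.8314
L = (1−P_1) × P_2 = 0.4382 × 0.8314 = 0.36432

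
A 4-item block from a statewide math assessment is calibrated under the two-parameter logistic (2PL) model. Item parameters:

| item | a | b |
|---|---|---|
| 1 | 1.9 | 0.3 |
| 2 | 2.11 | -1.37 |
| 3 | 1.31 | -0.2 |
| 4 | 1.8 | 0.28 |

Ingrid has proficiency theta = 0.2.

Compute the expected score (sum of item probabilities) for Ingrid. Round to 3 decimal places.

2.510

P(theta) = 1 / (1 + exp(−a(theta − b)))
P_1 = 1/(1+e^{0.1900}) = 0.4526
P_2 = 1/(1+e^{-3.3127}) = 0.9649
P_3 = 1/(1+e^{-0.5240}) = 0.6281
P_4 = 1/(1+e^{0.1440}) = 0.4641
E[score] = 0.4526 + 0.9649 + 0.6281 + 0.4641 = 2.5096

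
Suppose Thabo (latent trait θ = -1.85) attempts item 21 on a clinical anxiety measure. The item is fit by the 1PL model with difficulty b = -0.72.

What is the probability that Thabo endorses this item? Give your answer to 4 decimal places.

P(θ) = 1 / (1 + exp(−(θ − b)))
Exponent: (-1.85 − (-0.72)) = -1.1300
1/(1 + e^{1.1300}) = 0.2442
P = 0.2442

0.2442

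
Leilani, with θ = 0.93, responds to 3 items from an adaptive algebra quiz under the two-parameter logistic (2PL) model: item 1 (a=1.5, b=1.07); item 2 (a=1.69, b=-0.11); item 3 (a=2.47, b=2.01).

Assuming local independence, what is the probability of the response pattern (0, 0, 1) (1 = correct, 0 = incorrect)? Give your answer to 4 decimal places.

0.0053

P(θ) = 1 / (1 + exp(−a(θ − b)))
P_1 = 1/(1+e^{0.2100}) = 0.4477
P_2 = 1/(1+e^{-1.7576}) = 0.8529
P_3 = 1/(1+e^{2.6676}) = 0.0649
L = (1−P_1) × (1−P_2) × P_3 = 0.5523 × 0.1471 × 0.0649 = 0.00527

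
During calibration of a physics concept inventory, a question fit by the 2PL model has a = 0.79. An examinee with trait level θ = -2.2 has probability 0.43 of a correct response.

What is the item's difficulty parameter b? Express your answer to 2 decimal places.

P(θ) = 1 / (1 + exp(−a(θ − b)))
logit(0.43) = ln(0.43/0.57) = -0.2819
b = θ − logit/(a) = -2.2 − (-0.2819)/0.7900 = -1.8432

-1.84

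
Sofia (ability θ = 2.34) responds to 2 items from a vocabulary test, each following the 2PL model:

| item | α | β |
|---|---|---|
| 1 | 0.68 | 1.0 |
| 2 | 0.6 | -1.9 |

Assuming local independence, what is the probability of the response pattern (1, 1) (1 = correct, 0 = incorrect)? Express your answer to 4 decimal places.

0.6613

P(θ) = 1 / (1 + exp(−α(θ − β)))
P_1 = 1/(1+e^{-0.9112}) = 0.7132
P_2 = 1/(1+e^{-2.5440}) = 0.9272
L = P_1 × P_2 = 0.7132 × 0.9272 = 0.66130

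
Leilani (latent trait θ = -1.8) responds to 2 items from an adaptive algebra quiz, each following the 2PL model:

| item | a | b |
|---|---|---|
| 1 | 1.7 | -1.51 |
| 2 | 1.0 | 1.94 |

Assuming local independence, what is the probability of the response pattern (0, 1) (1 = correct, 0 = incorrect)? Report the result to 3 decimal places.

P(θ) = 1 / (1 + exp(−a(θ − b)))
P_1 = 1/(1+e^{0.4930}) = 0.3792
P_2 = 1/(1+e^{3.7400}) = 0.0232
L = (1−P_1) × P_2 = 0.6208 × 0.0232 = 0.01440

0.014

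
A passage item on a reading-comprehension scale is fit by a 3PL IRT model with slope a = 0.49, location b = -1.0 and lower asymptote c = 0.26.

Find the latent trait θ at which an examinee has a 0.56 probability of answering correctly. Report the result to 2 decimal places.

-1.78

P(θ) = c + (1 − c) · 1 / (1 + exp(−a(θ − b)))
Remove guessing floor: (0.56 − 0.26)/(1 − 0.26) = 0.4054
logit = ln(0.4054/0.5946) = -0.3830
θ = b + logit/(a) = -1.0 + (-0.3830)/0.4900 = -1.7816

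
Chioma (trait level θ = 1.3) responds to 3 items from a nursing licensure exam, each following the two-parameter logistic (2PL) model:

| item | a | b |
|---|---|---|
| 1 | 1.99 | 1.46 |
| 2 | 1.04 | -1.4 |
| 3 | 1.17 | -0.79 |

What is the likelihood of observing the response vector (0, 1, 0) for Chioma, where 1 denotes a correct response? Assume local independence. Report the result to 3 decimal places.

0.044

P(θ) = 1 / (1 + exp(−a(θ − b)))
P_1 = 1/(1+e^{0.3184}) = 0.4211
P_2 = 1/(1+e^{-2.8080}) = 0.9431
P_3 = 1/(1+e^{-2.4453}) = 0.9202
L = (1−P_1) × P_2 × (1−P_3) = 0.5789 × 0.9431 × 0.0798 = 0.04356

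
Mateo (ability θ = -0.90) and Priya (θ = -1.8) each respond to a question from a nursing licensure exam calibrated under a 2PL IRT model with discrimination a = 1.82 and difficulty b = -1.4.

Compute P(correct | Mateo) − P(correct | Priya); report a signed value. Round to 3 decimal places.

0.387

P(θ) = 1 / (1 + exp(−a(θ − b)))
P(Mateo) = 0.7130  [exponent 0.9100]
P(Priya) = 0.3256  [exponent -0.7280]
Difference = 0.7130 − 0.3256 = 0.3874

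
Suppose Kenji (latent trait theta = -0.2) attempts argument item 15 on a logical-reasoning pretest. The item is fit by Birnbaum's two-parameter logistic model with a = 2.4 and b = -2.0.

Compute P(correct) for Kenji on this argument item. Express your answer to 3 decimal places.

P(theta) = 1 / (1 + exp(−a(theta − b)))
Exponent: 2.4 × (-0.2 − (-2.0)) = 4.3200
1/(1 + e^{-4.3200}) = 0.9869

0.987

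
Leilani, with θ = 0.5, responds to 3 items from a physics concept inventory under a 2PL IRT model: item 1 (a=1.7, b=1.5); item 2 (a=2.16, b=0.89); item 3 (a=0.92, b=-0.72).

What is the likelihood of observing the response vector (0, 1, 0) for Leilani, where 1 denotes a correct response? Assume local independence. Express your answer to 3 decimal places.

P(θ) = 1 / (1 + exp(−a(θ − b)))
P_1 = 1/(1+e^{1.7000}) = 0.1545
P_2 = 1/(1+e^{0.8424}) = 0.3010
P_3 = 1/(1+e^{-1.1224}) = 0.7544
L = (1−P_1) × P_2 × (1−P_3) = 0.8455 × 0.3010 × 0.2456 = 0.06250

0.063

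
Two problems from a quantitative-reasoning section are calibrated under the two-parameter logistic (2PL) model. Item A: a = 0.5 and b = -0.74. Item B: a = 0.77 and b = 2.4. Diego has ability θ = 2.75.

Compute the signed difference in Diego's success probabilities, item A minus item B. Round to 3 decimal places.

P(θ) = 1 / (1 + exp(−a(θ − b)))
P_A = 0.8513
P_B = 0.5670
P_A − P_B = 0.2844

0.284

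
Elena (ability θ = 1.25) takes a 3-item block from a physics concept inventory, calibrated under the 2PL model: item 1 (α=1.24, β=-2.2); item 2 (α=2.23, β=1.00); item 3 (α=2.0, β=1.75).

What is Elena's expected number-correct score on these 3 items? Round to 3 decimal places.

1.891

P(θ) = 1 / (1 + exp(−α(θ − β)))
P_1 = 1/(1+e^{-4.2780}) = 0.9863
P_2 = 1/(1+e^{-0.5575}) = 0.6359
P_3 = 1/(1+e^{1.0000}) = 0.2689
E[score] = 0.9863 + 0.6359 + 0.2689 = 1.8911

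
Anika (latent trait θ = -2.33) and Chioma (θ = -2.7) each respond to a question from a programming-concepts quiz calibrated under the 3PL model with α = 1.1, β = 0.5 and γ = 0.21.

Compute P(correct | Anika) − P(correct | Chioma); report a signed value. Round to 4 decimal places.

P(θ) = γ + (1 − γ) · 1 / (1 + exp(−α(θ − β)))
P(Anika) = 0.2436  [exponent -3.1130]
P(Chioma) = 0.2327  [exponent -3.5200]
Difference = 0.2436 − 0.2327 = 0.0109

0.0109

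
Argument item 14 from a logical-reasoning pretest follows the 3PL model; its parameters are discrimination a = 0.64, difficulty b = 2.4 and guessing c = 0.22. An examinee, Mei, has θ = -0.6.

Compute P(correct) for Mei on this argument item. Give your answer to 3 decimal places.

0.320

P(θ) = c + (1 − c) · 1 / (1 + exp(−a(θ − b)))
Exponent: 0.64 × (-0.6 − 2.4) = -1.9200
1/(1 + e^{1.9200}) = 0.1279
P = 0.22 + 0.78 × 0.1279 = 0.3197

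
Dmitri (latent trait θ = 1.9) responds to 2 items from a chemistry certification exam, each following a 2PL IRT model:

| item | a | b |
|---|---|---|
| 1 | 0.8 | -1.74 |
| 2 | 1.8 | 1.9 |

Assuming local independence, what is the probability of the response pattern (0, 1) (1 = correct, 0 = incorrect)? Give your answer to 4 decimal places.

P(θ) = 1 / (1 + exp(−a(θ − b)))
P_1 = 1/(1+e^{-2.9120}) = 0.9484
P_2 = 1/(1+e^{0.0000}) = 0.5000
L = (1−P_1) × P_2 = 0.0516 × 0.5000 = 0.02578

0.0258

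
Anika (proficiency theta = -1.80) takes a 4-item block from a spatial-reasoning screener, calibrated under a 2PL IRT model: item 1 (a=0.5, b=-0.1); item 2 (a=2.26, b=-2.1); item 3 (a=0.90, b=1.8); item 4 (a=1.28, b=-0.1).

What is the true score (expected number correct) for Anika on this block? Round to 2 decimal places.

1.10

P(theta) = 1 / (1 + exp(−a(theta − b)))
P_1 = 1/(1+e^{0.8500}) = 0.2994
P_2 = 1/(1+e^{-0.6780}) = 0.6633
P_3 = 1/(1+e^{3.2400}) = 0.0377
P_4 = 1/(1+e^{2.1760}) = 0.1019
E[score] = 0.2994 + 0.6633 + 0.0377 + 0.1019 = 1.1023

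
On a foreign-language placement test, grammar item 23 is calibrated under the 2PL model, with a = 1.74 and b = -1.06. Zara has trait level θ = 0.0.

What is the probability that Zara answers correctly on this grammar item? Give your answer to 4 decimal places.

0.8635

P(θ) = 1 / (1 + exp(−a(θ − b)))
Exponent: 1.74 × (0.0 − (-1.06)) = 1.8444
1/(1 + e^{-1.8444}) = 0.8635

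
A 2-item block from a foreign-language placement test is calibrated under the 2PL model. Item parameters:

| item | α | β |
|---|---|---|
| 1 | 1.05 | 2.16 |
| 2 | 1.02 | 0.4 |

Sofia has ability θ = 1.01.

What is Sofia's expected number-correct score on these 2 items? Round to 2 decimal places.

0.88

P(θ) = 1 / (1 + exp(−α(θ − β)))
P_1 = 1/(1+e^{1.2075}) = 0.2301
P_2 = 1/(1+e^{-0.6222}) = 0.6507
E[score] = 0.2301 + 0.6507 = 0.8809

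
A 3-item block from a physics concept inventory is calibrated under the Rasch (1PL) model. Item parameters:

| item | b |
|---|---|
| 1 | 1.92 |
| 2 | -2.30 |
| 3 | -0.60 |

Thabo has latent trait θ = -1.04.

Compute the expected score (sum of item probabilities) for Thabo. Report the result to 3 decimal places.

1.220

P(θ) = 1 / (1 + exp(−(θ − b)))
P_1 = 1/(1+e^{2.9600}) = 0.0493
P_2 = 1/(1+e^{-1.2600}) = 0.7790
P_3 = 1/(1+e^{0.4400}) = 0.3917
E[score] = 0.0493 + 0.7790 + 0.3917 = 1.2200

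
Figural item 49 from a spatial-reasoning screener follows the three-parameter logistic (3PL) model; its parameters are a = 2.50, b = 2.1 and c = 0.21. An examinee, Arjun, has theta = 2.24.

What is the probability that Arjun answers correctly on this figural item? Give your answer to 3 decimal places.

0.673

P(theta) = c + (1 − c) · 1 / (1 + exp(−a(theta − b)))
Exponent: 2.50 × (2.24 − 2.1) = 0.3500
1/(1 + e^{-0.3500}) = 0.5866
P = 0.21 + 0.79 × 0.5866 = 0.6734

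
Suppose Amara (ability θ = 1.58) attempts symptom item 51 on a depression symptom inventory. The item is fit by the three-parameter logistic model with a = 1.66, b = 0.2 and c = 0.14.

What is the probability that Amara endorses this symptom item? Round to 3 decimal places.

0.921

P(θ) = c + (1 − c) · 1 / (1 + exp(−a(θ − b)))
Exponent: 1.66 × (1.58 − 0.2) = 2.2908
1/(1 + e^{-2.2908}) = 0.9081
P = 0.14 + 0.86 × 0.9081 = 0.9210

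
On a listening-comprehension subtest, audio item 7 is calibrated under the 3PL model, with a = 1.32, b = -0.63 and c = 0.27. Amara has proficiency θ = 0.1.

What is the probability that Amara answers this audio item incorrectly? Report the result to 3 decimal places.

P(θ) = c + (1 − c) · 1 / (1 + exp(−a(θ − b)))
Exponent: 1.32 × (0.1 − (-0.63)) = 0.9636
1/(1 + e^{-0.9636}) = 0.7238
P = 0.27 + 0.73 × 0.7238 = 0.7984
P(incorrect) = 1 − 0.7984 = 0.2016

0.202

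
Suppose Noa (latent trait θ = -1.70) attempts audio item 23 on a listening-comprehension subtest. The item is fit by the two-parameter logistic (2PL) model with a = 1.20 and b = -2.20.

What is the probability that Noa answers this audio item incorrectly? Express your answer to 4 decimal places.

0.3543

P(θ) = 1 / (1 + exp(−a(θ − b)))
Exponent: 1.20 × (-1.70 − (-2.20)) = 0.6000
1/(1 + e^{-0.6000}) = 0.6457
P(incorrect) = 1 − 0.6457 = 0.3543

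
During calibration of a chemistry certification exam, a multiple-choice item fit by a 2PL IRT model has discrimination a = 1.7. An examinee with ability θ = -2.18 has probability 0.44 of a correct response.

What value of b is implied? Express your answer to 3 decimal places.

-2.038

P(θ) = 1 / (1 + exp(−a(θ − b)))
logit(0.44) = ln(0.44/0.56) = -0.2412
b = θ − logit/(a) = -2.18 − (-0.2412)/1.7000 = -2.0381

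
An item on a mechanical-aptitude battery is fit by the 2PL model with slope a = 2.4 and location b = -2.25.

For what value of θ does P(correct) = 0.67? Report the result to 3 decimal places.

-1.955

P(θ) = 1 / (1 + exp(−a(θ − b)))
logit = ln(0.6700/0.3300) = 0.7082
θ = b + logit/(a) = -2.25 + 0.7082/2.4000 = -1.9549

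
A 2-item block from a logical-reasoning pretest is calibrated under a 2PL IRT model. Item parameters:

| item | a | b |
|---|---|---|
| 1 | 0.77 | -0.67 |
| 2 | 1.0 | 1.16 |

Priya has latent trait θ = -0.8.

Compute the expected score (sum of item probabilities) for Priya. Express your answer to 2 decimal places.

0.60

P(θ) = 1 / (1 + exp(−a(θ − b)))
P_1 = 1/(1+e^{0.1001}) = 0.4750
P_2 = 1/(1+e^{1.9600}) = 0.1235
E[score] = 0.4750 + 0.1235 = 0.5985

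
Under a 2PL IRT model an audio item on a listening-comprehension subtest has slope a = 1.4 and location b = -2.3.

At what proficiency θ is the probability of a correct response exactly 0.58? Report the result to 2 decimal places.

P(θ) = 1 / (1 + exp(−a(θ − b)))
logit = ln(0.5800/0.4200) = 0.3228
θ = b + logit/(a) = -2.3 + 0.3228/1.4000 = -2.0694

-2.07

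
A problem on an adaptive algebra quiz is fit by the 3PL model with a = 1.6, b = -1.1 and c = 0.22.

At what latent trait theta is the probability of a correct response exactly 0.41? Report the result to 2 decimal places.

P(theta) = c + (1 − c) · 1 / (1 + exp(−a(theta − b)))
Remove guessing floor: (0.41 − 0.22)/(1 − 0.22) = 0.2436
logit = ln(0.2436/0.7564) = -1.1331
theta = b + logit/(a) = -1.1 + (-1.1331)/1.6000 = -1.8082

-1.81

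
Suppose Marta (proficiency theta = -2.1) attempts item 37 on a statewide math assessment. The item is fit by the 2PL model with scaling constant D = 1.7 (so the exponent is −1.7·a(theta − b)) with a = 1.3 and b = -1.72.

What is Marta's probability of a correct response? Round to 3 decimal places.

0.302

P(theta) = 1 / (1 + exp(−D·a(theta − b)))
Exponent: 1.7 × 1.3 × (-2.1 − (-1.72)) = -0.8398
1/(1 + e^{0.8398}) = 0.3016
P = 0.3016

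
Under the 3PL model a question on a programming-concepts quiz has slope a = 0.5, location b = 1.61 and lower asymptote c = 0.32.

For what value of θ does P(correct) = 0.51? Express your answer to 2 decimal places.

P(θ) = c + (1 − c) · 1 / (1 + exp(−a(θ − b)))
Remove guessing floor: (0.51 − 0.32)/(1 − 0.32) = 0.2794
logit = ln(0.2794/0.7206) = -0.9474
θ = b + logit/(a) = 1.61 + (-0.9474)/0.5000 = -0.2848

-0.28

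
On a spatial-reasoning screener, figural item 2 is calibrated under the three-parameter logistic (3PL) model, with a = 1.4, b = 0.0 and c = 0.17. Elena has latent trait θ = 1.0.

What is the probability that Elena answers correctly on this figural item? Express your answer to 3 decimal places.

P(θ) = c + (1 − c) · 1 / (1 + exp(−a(θ − b)))
Exponent: 1.4 × (1.0 − 0.0) = 1.4000
1/(1 + e^{-1.4000}) = 0.8022
P = 0.17 + 0.83 × 0.8022 = 0.8358

0.836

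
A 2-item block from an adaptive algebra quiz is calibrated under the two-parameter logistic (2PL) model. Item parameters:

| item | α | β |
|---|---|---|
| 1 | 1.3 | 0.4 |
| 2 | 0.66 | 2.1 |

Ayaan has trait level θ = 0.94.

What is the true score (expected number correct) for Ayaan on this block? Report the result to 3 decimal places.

0.986

P(θ) = 1 / (1 + exp(−α(θ − β)))
P_1 = 1/(1+e^{-0.7020}) = 0.6686
P_2 = 1/(1+e^{0.7656}) = 0.3174
E[score] = 0.6686 + 0.3174 = 0.9861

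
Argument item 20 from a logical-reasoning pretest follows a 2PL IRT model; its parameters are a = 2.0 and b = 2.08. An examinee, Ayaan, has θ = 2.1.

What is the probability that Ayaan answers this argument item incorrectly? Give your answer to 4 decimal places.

P(θ) = 1 / (1 + exp(−a(θ − b)))
Exponent: 2.0 × (2.1 − 2.08) = 0.0400
1/(1 + e^{-0.0400}) = 0.5100
P(incorrect) = 1 − 0.5100 = 0.4900

0.4900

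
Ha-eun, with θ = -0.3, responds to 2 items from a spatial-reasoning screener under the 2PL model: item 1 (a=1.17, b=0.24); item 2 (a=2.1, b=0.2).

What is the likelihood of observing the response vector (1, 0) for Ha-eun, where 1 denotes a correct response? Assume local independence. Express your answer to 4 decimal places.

P(θ) = 1 / (1 + exp(−a(θ − b)))
P_1 = 1/(1+e^{0.6318}) = 0.3471
P_2 = 1/(1+e^{1.0500}) = 0.2592
L = P_1 × (1−P_2) = 0.3471 × 0.7408 = 0.25712

0.2571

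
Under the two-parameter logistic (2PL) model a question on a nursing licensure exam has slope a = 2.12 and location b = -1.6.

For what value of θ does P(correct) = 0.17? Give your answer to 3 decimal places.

P(θ) = 1 / (1 + exp(−a(θ − b)))
logit = ln(0.1700/0.8300) = -1.5856
θ = b + logit/(a) = -1.6 + (-1.5856)/2.1200 = -2.3479

-2.348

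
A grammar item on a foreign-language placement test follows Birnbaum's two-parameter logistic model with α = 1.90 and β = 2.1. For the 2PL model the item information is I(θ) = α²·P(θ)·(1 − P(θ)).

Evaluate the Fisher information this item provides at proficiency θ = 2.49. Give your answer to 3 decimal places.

0.789

P = 1/(1+e^{-0.7410}) = 0.6772
P(1−P) = 0.6772 × 0.3228 = 0.2186
I = α² × P(1−P) = 1.90² × 0.2186 = 0.78913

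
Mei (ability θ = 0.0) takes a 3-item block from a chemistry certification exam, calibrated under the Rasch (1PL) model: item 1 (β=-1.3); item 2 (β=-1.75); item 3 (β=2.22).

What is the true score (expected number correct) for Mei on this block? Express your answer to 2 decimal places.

1.74

P(θ) = 1 / (1 + exp(−(θ − β)))
P_1 = 1/(1+e^{-1.3000}) = 0.7858
P_2 = 1/(1+e^{-1.7500}) = 0.8520
P_3 = 1/(1+e^{2.2200}) = 0.0980
E[score] = 0.7858 + 0.8520 + 0.0980 = 1.7358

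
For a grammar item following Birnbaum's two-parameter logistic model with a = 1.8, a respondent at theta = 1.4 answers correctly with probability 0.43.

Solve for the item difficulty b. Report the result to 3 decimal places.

1.557

P(theta) = 1 / (1 + exp(−a(theta − b)))
logit(0.43) = ln(0.43/0.57) = -0.2819
b = theta − logit/(a) = 1.4 − (-0.2819)/1.8000 = 1.5566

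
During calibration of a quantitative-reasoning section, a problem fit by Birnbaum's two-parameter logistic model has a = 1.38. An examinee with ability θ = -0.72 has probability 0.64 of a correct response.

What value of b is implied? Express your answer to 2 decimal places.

P(θ) = 1 / (1 + exp(−a(θ − b)))
logit(0.64) = ln(0.64/0.36) = 0.5754
b = θ − logit/(a) = -0.72 − 0.5754/1.3800 = -1.1369

-1.14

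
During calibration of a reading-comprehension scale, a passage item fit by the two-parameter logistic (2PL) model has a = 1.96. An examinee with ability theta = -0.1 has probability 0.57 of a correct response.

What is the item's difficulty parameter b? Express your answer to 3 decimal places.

P(theta) = 1 / (1 + exp(−a(theta − b)))
logit(0.57) = ln(0.57/0.43) = 0.2819
b = theta − logit/(a) = -0.1 − 0.2819/1.9600 = -0.2438

-0.244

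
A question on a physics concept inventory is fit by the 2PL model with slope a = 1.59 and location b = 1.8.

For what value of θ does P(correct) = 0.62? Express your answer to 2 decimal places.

2.11

P(θ) = 1 / (1 + exp(−a(θ − b)))
logit = ln(0.6200/0.3800) = 0.4895
θ = b + logit/(a) = 1.8 + 0.4895/1.5900 = 2.1079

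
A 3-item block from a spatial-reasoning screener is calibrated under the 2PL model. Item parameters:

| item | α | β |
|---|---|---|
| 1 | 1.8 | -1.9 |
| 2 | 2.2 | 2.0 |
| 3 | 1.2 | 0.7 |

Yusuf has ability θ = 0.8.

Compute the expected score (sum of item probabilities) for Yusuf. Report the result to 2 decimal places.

P(θ) = 1 / (1 + exp(−α(θ − β)))
P_1 = 1/(1+e^{-4.8600}) = 0.9923
P_2 = 1/(1+e^{2.6400}) = 0.0666
P_3 = 1/(1+e^{-0.1200}) = 0.5300
E[score] = 0.9923 + 0.0666 + 0.5300 = 1.5889

1.59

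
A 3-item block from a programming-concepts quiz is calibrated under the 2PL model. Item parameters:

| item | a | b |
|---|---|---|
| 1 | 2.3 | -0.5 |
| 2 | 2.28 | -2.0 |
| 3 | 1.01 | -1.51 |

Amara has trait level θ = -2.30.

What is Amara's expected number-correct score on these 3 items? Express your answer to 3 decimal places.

P(θ) = 1 / (1 + exp(−a(θ − b)))
P_1 = 1/(1+e^{4.1400}) = 0.0157
P_2 = 1/(1+e^{0.6840}) = 0.3354
P_3 = 1/(1+e^{0.7979}) = 0.3105
E[score] = 0.0157 + 0.3354 + 0.3105 = 0.6615

0.662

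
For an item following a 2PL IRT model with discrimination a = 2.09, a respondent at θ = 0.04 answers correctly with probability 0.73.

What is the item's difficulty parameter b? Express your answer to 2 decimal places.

-0.44

P(θ) = 1 / (1 + exp(−a(θ − b)))
logit(0.73) = ln(0.73/0.27) = 0.9946
b = θ − logit/(a) = 0.04 − 0.9946/2.0900 = -0.4359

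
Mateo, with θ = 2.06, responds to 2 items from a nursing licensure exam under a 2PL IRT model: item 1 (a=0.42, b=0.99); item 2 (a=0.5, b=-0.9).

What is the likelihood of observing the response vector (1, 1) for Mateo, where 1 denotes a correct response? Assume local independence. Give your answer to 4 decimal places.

P(θ) = 1 / (1 + exp(−a(θ − b)))
P_1 = 1/(1+e^{-0.4494}) = 0.6105
P_2 = 1/(1+e^{-1.4800}) = 0.8146
L = P_1 × P_2 = 0.6105 × 0.8146 = 0.49729

0.4973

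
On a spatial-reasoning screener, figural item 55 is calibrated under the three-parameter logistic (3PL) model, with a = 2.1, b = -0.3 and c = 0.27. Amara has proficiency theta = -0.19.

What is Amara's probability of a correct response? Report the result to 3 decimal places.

0.677

P(theta) = c + (1 − c) · 1 / (1 + exp(−a(theta − b)))
Exponent: 2.1 × (-0.19 − (-0.3)) = 0.2310
1/(1 + e^{-0.2310}) = 0.5575
P = 0.27 + 0.73 × 0.5575 = 0.6770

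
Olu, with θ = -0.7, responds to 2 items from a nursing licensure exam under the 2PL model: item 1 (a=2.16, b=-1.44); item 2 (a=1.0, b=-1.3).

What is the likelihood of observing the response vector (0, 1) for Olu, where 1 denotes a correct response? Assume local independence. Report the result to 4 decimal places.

P(θ) = 1 / (1 + exp(−a(θ − b)))
P_1 = 1/(1+e^{-1.5984}) = 0.8318
P_2 = 1/(1+e^{-0.6000}) = 0.6457
L = (1−P_1) × P_2 = 0.1682 × 0.6457 = 0.10860

0.1086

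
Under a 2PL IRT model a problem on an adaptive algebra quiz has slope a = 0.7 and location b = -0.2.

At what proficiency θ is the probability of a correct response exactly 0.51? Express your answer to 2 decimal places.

P(θ) = 1 / (1 + exp(−a(θ − b)))
logit = ln(0.5100/0.4900) = 0.0400
θ = b + logit/(a) = -0.2 + 0.0400/0.7000 = -0.1428

-0.14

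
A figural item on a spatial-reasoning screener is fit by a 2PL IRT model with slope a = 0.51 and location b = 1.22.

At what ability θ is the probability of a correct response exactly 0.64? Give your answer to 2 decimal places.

P(θ) = 1 / (1 + exp(−a(θ − b)))
logit = ln(0.6400/0.3600) = 0.5754
θ = b + logit/(a) = 1.22 + 0.5754/0.5100 = 2.3482

2.35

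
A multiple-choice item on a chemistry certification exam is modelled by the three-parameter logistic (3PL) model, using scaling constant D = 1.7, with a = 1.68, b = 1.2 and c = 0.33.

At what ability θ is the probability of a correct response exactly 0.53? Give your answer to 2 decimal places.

0.90

P(θ) = c + (1 − c) · 1 / (1 + exp(−D·a(θ − b)))
Remove guessing floor: (0.53 − 0.33)/(1 − 0.33) = 0.2985
logit = ln(0.2985/0.7015) = -0.8544
θ = b + logit/(1.7·a) = 1.2 + (-0.8544)/2.8560 = 0.9008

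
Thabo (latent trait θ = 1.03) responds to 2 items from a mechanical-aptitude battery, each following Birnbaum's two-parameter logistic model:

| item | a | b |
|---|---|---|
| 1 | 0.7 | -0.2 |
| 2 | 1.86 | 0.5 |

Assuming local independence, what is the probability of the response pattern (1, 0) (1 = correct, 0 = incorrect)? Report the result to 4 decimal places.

P(θ) = 1 / (1 + exp(−a(θ − b)))
P_1 = 1/(1+e^{-0.8610}) = 0.7029
P_2 = 1/(1+e^{-0.9858}) = 0.7283
L = P_1 × (1−P_2) = 0.7029 × 0.2717 = 0.19100

0.1910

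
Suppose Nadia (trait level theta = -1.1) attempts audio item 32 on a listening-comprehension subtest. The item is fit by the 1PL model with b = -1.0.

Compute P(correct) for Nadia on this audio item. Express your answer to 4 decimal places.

P(theta) = 1 / (1 + exp(−(theta − b)))
Exponent: (-1.1 − (-1.0)) = -0.1000
1/(1 + e^{0.1000}) = 0.4750
P = 0.4750

0.4750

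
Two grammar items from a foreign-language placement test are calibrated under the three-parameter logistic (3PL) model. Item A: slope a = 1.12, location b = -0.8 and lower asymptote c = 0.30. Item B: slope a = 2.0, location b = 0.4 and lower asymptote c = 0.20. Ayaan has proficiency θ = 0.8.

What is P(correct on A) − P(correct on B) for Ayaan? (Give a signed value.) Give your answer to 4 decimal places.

P(θ) = c + (1 − c) · 1 / (1 + exp(−a(θ − b)))
P_A = 0.9000
P_B = 0.7520
P_A − P_B = 0.1480

0.1480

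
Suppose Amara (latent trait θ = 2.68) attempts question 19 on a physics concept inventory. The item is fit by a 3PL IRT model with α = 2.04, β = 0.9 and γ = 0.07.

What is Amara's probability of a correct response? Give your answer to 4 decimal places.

0.9760

P(θ) = γ + (1 − γ) · 1 / (1 + exp(−α(θ − β)))
Exponent: 2.04 × (2.68 − 0.9) = 3.6312
1/(1 + e^{-3.6312}) = 0.9742
P = 0.07 + 0.93 × 0.9742 = 0.9760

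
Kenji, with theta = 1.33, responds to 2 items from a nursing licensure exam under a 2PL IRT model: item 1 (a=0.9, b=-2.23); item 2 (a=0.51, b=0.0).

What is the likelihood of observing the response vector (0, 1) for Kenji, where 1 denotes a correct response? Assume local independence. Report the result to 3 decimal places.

P(theta) = 1 / (1 + exp(−a(theta − b)))
P_1 = 1/(1+e^{-3.2040}) = 0.9610
P_2 = 1/(1+e^{-0.6783}) = 0.6634
L = (1−P_1) × P_2 = 0.0390 × 0.6634 = 0.02588

0.026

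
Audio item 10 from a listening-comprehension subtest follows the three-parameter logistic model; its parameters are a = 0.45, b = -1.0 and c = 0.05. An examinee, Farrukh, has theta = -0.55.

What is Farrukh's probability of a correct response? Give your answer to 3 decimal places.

P(theta) = c + (1 − c) · 1 / (1 + exp(−a(theta − b)))
Exponent: 0.45 × (-0.55 − (-1.0)) = 0.2025
1/(1 + e^{-0.2025}) = 0.5505
P = 0.05 + 0.95 × 0.5505 = 0.5729

0.573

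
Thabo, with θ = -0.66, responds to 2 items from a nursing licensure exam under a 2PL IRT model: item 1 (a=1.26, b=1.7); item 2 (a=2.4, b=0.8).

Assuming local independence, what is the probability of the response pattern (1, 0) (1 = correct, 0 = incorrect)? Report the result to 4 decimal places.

P(θ) = 1 / (1 + exp(−a(θ − b)))
P_1 = 1/(1+e^{2.9736}) = 0.0486
P_2 = 1/(1+e^{3.5040}) = 0.0292
L = P_1 × (1−P_2) = 0.0486 × 0.9708 = 0.04721

0.0472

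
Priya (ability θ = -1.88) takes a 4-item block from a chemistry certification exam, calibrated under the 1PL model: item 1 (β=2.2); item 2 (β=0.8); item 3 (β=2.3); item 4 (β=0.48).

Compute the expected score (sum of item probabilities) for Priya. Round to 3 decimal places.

0.182

P(θ) = 1 / (1 + exp(−(θ − β)))
P_1 = 1/(1+e^{4.0800}) = 0.0166
P_2 = 1/(1+e^{2.6800}) = 0.0642
P_3 = 1/(1+e^{4.1800}) = 0.0151
P_4 = 1/(1+e^{2.3600}) = 0.0863
E[score] = 0.0166 + 0.0642 + 0.0151 + 0.0863 = 0.1821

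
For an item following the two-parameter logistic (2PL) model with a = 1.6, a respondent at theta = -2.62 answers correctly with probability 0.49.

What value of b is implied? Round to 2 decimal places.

P(theta) = 1 / (1 + exp(−a(theta − b)))
logit(0.49) = ln(0.49/0.51) = -0.0400
b = theta − logit/(a) = -2.62 − (-0.0400)/1.6000 = -2.5950

-2.59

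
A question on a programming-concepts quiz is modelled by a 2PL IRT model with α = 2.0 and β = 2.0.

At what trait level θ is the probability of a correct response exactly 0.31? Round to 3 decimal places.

1.600

P(θ) = 1 / (1 + exp(−α(θ − β)))
logit = ln(0.3100/0.6900) = -0.8001
θ = β + logit/(α) = 2.0 + (-0.8001)/2.0000 = 1.5999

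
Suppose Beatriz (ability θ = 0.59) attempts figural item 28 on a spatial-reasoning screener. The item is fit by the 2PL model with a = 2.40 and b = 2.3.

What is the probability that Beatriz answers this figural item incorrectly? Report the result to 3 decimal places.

0.984

P(θ) = 1 / (1 + exp(−a(θ − b)))
Exponent: 2.40 × (0.59 − 2.3) = -4.1040
1/(1 + e^{4.1040}) = 0.0162
P(incorrect) = 1 − 0.0162 = 0.9838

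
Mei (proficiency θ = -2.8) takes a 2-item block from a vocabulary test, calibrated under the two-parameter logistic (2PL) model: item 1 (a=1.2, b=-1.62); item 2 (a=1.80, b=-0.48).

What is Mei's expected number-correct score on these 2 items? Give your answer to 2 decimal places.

0.21

P(θ) = 1 / (1 + exp(−a(θ − b)))
P_1 = 1/(1+e^{1.4160}) = 0.1953
P_2 = 1/(1+e^{4.1760}) = 0.0151
E[score] = 0.1953 + 0.0151 = 0.2104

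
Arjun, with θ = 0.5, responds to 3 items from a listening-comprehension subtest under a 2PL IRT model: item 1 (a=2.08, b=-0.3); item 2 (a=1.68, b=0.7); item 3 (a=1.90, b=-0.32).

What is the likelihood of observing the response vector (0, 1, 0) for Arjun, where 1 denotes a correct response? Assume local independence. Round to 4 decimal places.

0.0115

P(θ) = 1 / (1 + exp(−a(θ − b)))
P_1 = 1/(1+e^{-1.6640}) = 0.8408
P_2 = 1/(1+e^{0.3360}) = 0.4168
P_3 = 1/(1+e^{-1.5580}) = 0.8261
L = (1−P_1) × P_2 × (1−P_3) = 0.1592 × 0.4168 × 0.1739 = 0.01154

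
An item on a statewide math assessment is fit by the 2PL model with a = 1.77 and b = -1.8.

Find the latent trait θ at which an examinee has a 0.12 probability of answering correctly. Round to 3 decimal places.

P(θ) = 1 / (1 + exp(−a(θ − b)))
logit = ln(0.1200/0.8800) = -1.9924
θ = b + logit/(a) = -1.8 + (-1.9924)/1.7700 = -2.9257

-2.926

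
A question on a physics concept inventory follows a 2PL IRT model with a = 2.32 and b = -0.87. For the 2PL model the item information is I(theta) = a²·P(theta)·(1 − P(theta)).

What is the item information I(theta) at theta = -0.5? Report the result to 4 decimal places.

1.1253

P = 1/(1+e^{-0.8584}) = 0.7023
P(1−P) = 0.7023 × 0.2977 = 0.2091
I = a² × P(1−P) = 2.32² × 0.2091 = 1.12527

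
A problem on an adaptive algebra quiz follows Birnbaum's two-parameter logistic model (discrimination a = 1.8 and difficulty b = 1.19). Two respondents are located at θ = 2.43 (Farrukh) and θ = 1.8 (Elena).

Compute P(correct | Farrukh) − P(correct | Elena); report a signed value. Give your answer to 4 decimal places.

0.1532

P(θ) = 1 / (1 + exp(−a(θ − b)))
P(Farrukh) = 0.9031  [exponent 2.2320]
P(Elena) = 0.7499  [exponent 1.0980]
Difference = 0.9031 − 0.7499 = 0.1532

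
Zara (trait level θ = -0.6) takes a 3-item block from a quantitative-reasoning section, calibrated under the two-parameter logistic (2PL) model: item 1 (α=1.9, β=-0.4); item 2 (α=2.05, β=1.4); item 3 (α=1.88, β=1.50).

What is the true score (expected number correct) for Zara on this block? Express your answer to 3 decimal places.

0.441

P(θ) = 1 / (1 + exp(−α(θ − β)))
P_1 = 1/(1+e^{0.3800}) = 0.4061
P_2 = 1/(1+e^{4.1000}) = 0.0163
P_3 = 1/(1+e^{3.9480}) = 0.0189
E[score] = 0.4061 + 0.0163 + 0.0189 = 0.4414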